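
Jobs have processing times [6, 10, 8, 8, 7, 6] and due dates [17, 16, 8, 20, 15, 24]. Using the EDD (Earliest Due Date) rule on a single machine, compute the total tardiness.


Sort by due date (EDD order): [(8, 8), (7, 15), (10, 16), (6, 17), (8, 20), (6, 24)]
Compute completion times and tardiness:
  Job 1: p=8, d=8, C=8, tardiness=max(0,8-8)=0
  Job 2: p=7, d=15, C=15, tardiness=max(0,15-15)=0
  Job 3: p=10, d=16, C=25, tardiness=max(0,25-16)=9
  Job 4: p=6, d=17, C=31, tardiness=max(0,31-17)=14
  Job 5: p=8, d=20, C=39, tardiness=max(0,39-20)=19
  Job 6: p=6, d=24, C=45, tardiness=max(0,45-24)=21
Total tardiness = 63

63


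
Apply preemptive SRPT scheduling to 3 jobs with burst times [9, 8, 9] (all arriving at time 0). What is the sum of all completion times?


Since all jobs arrive at t=0, SRPT equals SPT ordering.
SPT order: [8, 9, 9]
Completion times:
  Job 1: p=8, C=8
  Job 2: p=9, C=17
  Job 3: p=9, C=26
Total completion time = 8 + 17 + 26 = 51

51


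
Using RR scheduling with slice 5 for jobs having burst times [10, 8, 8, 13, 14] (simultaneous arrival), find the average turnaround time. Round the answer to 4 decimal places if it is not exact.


Time quantum = 5
Execution trace:
  J1 runs 5 units, time = 5
  J2 runs 5 units, time = 10
  J3 runs 5 units, time = 15
  J4 runs 5 units, time = 20
  J5 runs 5 units, time = 25
  J1 runs 5 units, time = 30
  J2 runs 3 units, time = 33
  J3 runs 3 units, time = 36
  J4 runs 5 units, time = 41
  J5 runs 5 units, time = 46
  J4 runs 3 units, time = 49
  J5 runs 4 units, time = 53
Finish times: [30, 33, 36, 49, 53]
Average turnaround = 201/5 = 40.2

40.2


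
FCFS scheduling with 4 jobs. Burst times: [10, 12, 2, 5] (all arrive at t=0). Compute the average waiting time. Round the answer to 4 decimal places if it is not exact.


FCFS order (as given): [10, 12, 2, 5]
Waiting times:
  Job 1: wait = 0
  Job 2: wait = 10
  Job 3: wait = 22
  Job 4: wait = 24
Sum of waiting times = 56
Average waiting time = 56/4 = 14.0

14.0


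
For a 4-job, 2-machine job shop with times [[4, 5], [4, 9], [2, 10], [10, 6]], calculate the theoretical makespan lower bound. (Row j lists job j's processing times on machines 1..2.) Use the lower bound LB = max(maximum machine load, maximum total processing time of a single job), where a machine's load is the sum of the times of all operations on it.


Machine loads:
  Machine 1: 4 + 4 + 2 + 10 = 20
  Machine 2: 5 + 9 + 10 + 6 = 30
Max machine load = 30
Job totals:
  Job 1: 9
  Job 2: 13
  Job 3: 12
  Job 4: 16
Max job total = 16
Lower bound = max(30, 16) = 30

30


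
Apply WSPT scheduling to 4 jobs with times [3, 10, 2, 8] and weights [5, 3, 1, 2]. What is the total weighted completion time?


Compute p/w ratios and sort ascending (WSPT): [(3, 5), (2, 1), (10, 3), (8, 2)]
Compute weighted completion times:
  Job (p=3,w=5): C=3, w*C=5*3=15
  Job (p=2,w=1): C=5, w*C=1*5=5
  Job (p=10,w=3): C=15, w*C=3*15=45
  Job (p=8,w=2): C=23, w*C=2*23=46
Total weighted completion time = 111

111


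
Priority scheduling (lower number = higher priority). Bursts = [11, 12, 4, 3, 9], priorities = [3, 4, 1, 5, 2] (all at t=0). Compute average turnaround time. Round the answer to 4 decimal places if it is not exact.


Sort by priority (ascending = highest first):
Order: [(1, 4), (2, 9), (3, 11), (4, 12), (5, 3)]
Completion times:
  Priority 1, burst=4, C=4
  Priority 2, burst=9, C=13
  Priority 3, burst=11, C=24
  Priority 4, burst=12, C=36
  Priority 5, burst=3, C=39
Average turnaround = 116/5 = 23.2

23.2


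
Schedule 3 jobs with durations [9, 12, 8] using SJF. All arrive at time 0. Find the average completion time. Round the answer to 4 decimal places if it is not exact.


SJF order (ascending): [8, 9, 12]
Completion times:
  Job 1: burst=8, C=8
  Job 2: burst=9, C=17
  Job 3: burst=12, C=29
Average completion = 54/3 = 18.0

18.0


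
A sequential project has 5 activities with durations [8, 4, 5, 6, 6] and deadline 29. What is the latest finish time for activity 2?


LF(activity 2) = deadline - sum of successor durations
Successors: activities 3 through 5 with durations [5, 6, 6]
Sum of successor durations = 17
LF = 29 - 17 = 12

12


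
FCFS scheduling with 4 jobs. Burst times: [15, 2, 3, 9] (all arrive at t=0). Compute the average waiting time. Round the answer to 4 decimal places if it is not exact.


FCFS order (as given): [15, 2, 3, 9]
Waiting times:
  Job 1: wait = 0
  Job 2: wait = 15
  Job 3: wait = 17
  Job 4: wait = 20
Sum of waiting times = 52
Average waiting time = 52/4 = 13.0

13.0


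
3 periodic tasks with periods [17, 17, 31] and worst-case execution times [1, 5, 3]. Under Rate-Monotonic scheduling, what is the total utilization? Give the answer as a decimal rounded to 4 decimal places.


Compute individual utilizations (exact fractions):
  Task 1: C/T = 1/17 (approx. 0.0588)
  Task 2: C/T = 5/17 (approx. 0.2941)
  Task 3: C/T = 3/31 (approx. 0.0968)
Total utilization U = 1/17 + 5/17 + 3/31 = 237/527
Rounded to 4 decimal places: U = 0.4497
RM (Liu & Layland) bound for 3 tasks = 0.779763; compare with U = 237/527 (approx. 0.449715)
U <= bound, so schedulable by RM sufficient condition.

0.4497


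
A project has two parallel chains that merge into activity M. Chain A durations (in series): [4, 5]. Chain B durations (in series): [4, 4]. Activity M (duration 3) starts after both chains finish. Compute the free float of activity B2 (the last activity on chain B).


ES(B2) = sum of predecessors on chain B = 4
EF(B2) = ES + duration = 4 + 4 = 8
Successor of B2 is M. ES(M) = max(sum(A), sum(B)) = max(9, 8) = 9
Free float = ES(successor) - EF(current) = 9 - 8 = 1

1


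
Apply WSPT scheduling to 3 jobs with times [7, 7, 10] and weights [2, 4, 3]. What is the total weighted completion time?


Compute p/w ratios and sort ascending (WSPT): [(7, 4), (10, 3), (7, 2)]
Compute weighted completion times:
  Job (p=7,w=4): C=7, w*C=4*7=28
  Job (p=10,w=3): C=17, w*C=3*17=51
  Job (p=7,w=2): C=24, w*C=2*24=48
Total weighted completion time = 127

127


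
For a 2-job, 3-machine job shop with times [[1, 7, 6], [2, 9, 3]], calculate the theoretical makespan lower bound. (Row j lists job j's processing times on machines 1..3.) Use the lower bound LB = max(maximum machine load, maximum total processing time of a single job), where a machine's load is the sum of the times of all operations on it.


Machine loads:
  Machine 1: 1 + 2 = 3
  Machine 2: 7 + 9 = 16
  Machine 3: 6 + 3 = 9
Max machine load = 16
Job totals:
  Job 1: 14
  Job 2: 14
Max job total = 14
Lower bound = max(16, 14) = 16

16


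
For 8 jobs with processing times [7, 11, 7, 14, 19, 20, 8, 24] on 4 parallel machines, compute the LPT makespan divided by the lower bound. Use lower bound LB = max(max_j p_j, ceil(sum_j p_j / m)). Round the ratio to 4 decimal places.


LPT order: [24, 20, 19, 14, 11, 8, 7, 7]
Machine loads after assignment: [31, 27, 27, 25]
LPT makespan = 31
Lower bound = max(max_job, ceil(total/4)) = max(24, 28) = 28
Ratio = 31 / 28 = 1.1071

1.1071


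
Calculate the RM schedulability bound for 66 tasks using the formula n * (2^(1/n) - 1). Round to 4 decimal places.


Compute 2^(1/66) = 1.0105575720
Subtract 1: 1.0105575720 - 1 = 0.0105575720
Multiply by n: 66 * 0.0105575720 = 0.6967997520
Round to 4 dp: 0.6968

0.6968


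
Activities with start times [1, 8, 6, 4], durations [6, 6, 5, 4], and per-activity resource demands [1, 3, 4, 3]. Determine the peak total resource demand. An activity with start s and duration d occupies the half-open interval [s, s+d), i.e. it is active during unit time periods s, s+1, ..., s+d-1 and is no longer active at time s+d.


Each activity i is active on [start_i, start_i + duration_i).
Compute total resource usage per time slot:
  t=0: active resources = [], total = 0
  t=1: active resources = [1], total = 1
  t=2: active resources = [1], total = 1
  t=3: active resources = [1], total = 1
  t=4: active resources = [1, 3], total = 4
  t=5: active resources = [1, 3], total = 4
  t=6: active resources = [1, 4, 3], total = 8
  t=7: active resources = [4, 3], total = 7
  t=8: active resources = [3, 4], total = 7
  t=9: active resources = [3, 4], total = 7
  t=10: active resources = [3, 4], total = 7
  t=11: active resources = [3], total = 3
  t=12: active resources = [3], total = 3
  t=13: active resources = [3], total = 3
Peak resource demand = 8

8


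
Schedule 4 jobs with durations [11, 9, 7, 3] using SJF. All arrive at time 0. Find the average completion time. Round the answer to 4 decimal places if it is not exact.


SJF order (ascending): [3, 7, 9, 11]
Completion times:
  Job 1: burst=3, C=3
  Job 2: burst=7, C=10
  Job 3: burst=9, C=19
  Job 4: burst=11, C=30
Average completion = 62/4 = 15.5

15.5


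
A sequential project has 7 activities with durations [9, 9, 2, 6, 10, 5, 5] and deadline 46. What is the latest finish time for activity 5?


LF(activity 5) = deadline - sum of successor durations
Successors: activities 6 through 7 with durations [5, 5]
Sum of successor durations = 10
LF = 46 - 10 = 36

36


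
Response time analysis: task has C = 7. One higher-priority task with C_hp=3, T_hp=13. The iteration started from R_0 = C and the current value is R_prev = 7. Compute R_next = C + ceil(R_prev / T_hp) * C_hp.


R_next = C + ceil(R_prev / T_hp) * C_hp
ceil(7 / 13) = ceil(0.5385) = 1
Interference = 1 * 3 = 3
R_next = 7 + 3 = 10

10


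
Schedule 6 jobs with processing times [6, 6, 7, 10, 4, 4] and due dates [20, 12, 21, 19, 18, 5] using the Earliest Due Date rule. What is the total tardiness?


Sort by due date (EDD order): [(4, 5), (6, 12), (4, 18), (10, 19), (6, 20), (7, 21)]
Compute completion times and tardiness:
  Job 1: p=4, d=5, C=4, tardiness=max(0,4-5)=0
  Job 2: p=6, d=12, C=10, tardiness=max(0,10-12)=0
  Job 3: p=4, d=18, C=14, tardiness=max(0,14-18)=0
  Job 4: p=10, d=19, C=24, tardiness=max(0,24-19)=5
  Job 5: p=6, d=20, C=30, tardiness=max(0,30-20)=10
  Job 6: p=7, d=21, C=37, tardiness=max(0,37-21)=16
Total tardiness = 31

31


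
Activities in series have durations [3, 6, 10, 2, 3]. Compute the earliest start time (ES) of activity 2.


Activity 2 starts after activities 1 through 1 complete.
Predecessor durations: [3]
ES = 3 = 3

3


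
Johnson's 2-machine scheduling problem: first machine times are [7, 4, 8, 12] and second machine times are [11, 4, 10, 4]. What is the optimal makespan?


Apply Johnson's rule:
  Group 1 (a <= b): [(2, 4, 4), (1, 7, 11), (3, 8, 10)]
  Group 2 (a > b): [(4, 12, 4)]
Optimal job order: [2, 1, 3, 4]
Schedule:
  Job 2: M1 done at 4, M2 done at 8
  Job 1: M1 done at 11, M2 done at 22
  Job 3: M1 done at 19, M2 done at 32
  Job 4: M1 done at 31, M2 done at 36
Makespan = 36

36


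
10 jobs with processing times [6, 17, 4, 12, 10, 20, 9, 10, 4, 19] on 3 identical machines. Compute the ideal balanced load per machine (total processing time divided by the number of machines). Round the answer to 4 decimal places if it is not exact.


Total processing time = 6 + 17 + 4 + 12 + 10 + 20 + 9 + 10 + 4 + 19 = 111
Number of machines = 3
Ideal balanced load = 111 / 3 = 37.0

37.0


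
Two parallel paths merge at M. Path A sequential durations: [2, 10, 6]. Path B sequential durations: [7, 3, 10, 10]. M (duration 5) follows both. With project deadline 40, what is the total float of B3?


Forward pass: ES(B3) = sum of predecessors on chain B = 10
EF = ES + duration = 10 + 10 = 20
Backward pass: LF(M) = deadline = 40; LS(M) = 40 - 5 = 35
LF(B3) = LS(M) - sum(successors on chain B) = 35 - 10 = 25
LS = LF - duration = 25 - 10 = 15
Total float = LS - ES = 15 - 10 = 5

5


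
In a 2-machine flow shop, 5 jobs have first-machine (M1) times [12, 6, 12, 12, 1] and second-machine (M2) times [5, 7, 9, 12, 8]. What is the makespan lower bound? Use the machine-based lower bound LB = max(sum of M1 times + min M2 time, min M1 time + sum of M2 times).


LB1 = sum(M1 times) + min(M2 times) = 43 + 5 = 48
LB2 = min(M1 times) + sum(M2 times) = 1 + 41 = 42
Lower bound = max(LB1, LB2) = max(48, 42) = 48

48


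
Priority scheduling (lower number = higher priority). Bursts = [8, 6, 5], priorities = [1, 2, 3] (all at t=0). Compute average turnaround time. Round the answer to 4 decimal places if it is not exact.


Sort by priority (ascending = highest first):
Order: [(1, 8), (2, 6), (3, 5)]
Completion times:
  Priority 1, burst=8, C=8
  Priority 2, burst=6, C=14
  Priority 3, burst=5, C=19
Average turnaround = 41/3 = 13.6667

13.6667


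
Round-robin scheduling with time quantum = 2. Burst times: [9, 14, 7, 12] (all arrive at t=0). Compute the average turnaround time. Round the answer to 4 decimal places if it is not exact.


Time quantum = 2
Execution trace:
  J1 runs 2 units, time = 2
  J2 runs 2 units, time = 4
  J3 runs 2 units, time = 6
  J4 runs 2 units, time = 8
  J1 runs 2 units, time = 10
  J2 runs 2 units, time = 12
  J3 runs 2 units, time = 14
  J4 runs 2 units, time = 16
  J1 runs 2 units, time = 18
  J2 runs 2 units, time = 20
  J3 runs 2 units, time = 22
  J4 runs 2 units, time = 24
  J1 runs 2 units, time = 26
  J2 runs 2 units, time = 28
  J3 runs 1 units, time = 29
  J4 runs 2 units, time = 31
  J1 runs 1 units, time = 32
  J2 runs 2 units, time = 34
  J4 runs 2 units, time = 36
  J2 runs 2 units, time = 38
  J4 runs 2 units, time = 40
  J2 runs 2 units, time = 42
Finish times: [32, 42, 29, 40]
Average turnaround = 143/4 = 35.75

35.75


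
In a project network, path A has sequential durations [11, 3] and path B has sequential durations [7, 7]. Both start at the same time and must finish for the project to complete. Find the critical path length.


Path A total = 11 + 3 = 14
Path B total = 7 + 7 = 14
Critical path = longest path = max(14, 14) = 14

14


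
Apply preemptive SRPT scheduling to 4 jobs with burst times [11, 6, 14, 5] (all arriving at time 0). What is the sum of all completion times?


Since all jobs arrive at t=0, SRPT equals SPT ordering.
SPT order: [5, 6, 11, 14]
Completion times:
  Job 1: p=5, C=5
  Job 2: p=6, C=11
  Job 3: p=11, C=22
  Job 4: p=14, C=36
Total completion time = 5 + 11 + 22 + 36 = 74

74


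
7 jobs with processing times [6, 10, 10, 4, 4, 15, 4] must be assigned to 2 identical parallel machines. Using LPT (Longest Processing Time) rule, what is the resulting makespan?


Sort jobs in decreasing order (LPT): [15, 10, 10, 6, 4, 4, 4]
Assign each job to the least loaded machine:
  Machine 1: jobs [15, 6, 4], load = 25
  Machine 2: jobs [10, 10, 4, 4], load = 28
Makespan = max load = 28

28


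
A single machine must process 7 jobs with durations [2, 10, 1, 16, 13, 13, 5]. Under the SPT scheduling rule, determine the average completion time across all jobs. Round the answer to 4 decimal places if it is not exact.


Sort jobs by processing time (SPT order): [1, 2, 5, 10, 13, 13, 16]
Compute completion times sequentially:
  Job 1: processing = 1, completes at 1
  Job 2: processing = 2, completes at 3
  Job 3: processing = 5, completes at 8
  Job 4: processing = 10, completes at 18
  Job 5: processing = 13, completes at 31
  Job 6: processing = 13, completes at 44
  Job 7: processing = 16, completes at 60
Sum of completion times = 165
Average completion time = 165/7 = 23.5714

23.5714


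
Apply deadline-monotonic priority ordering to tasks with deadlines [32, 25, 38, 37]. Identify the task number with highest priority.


Sort tasks by relative deadline (ascending):
  Task 2: deadline = 25
  Task 1: deadline = 32
  Task 4: deadline = 37
  Task 3: deadline = 38
Priority order (highest first): [2, 1, 4, 3]
Highest priority task = 2

2


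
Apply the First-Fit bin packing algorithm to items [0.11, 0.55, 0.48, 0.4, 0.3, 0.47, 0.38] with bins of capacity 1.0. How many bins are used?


Place items sequentially using First-Fit:
  Item 0.11 -> new Bin 1
  Item 0.55 -> Bin 1 (now 0.66)
  Item 0.48 -> new Bin 2
  Item 0.4 -> Bin 2 (now 0.88)
  Item 0.3 -> Bin 1 (now 0.96)
  Item 0.47 -> new Bin 3
  Item 0.38 -> Bin 3 (now 0.85)
Total bins used = 3

3


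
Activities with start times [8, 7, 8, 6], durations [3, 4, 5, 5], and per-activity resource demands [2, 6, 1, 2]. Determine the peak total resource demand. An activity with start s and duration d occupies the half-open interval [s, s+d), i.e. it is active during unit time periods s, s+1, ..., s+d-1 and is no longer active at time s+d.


Each activity i is active on [start_i, start_i + duration_i).
Compute total resource usage per time slot:
  t=0: active resources = [], total = 0
  t=1: active resources = [], total = 0
  t=2: active resources = [], total = 0
  t=3: active resources = [], total = 0
  t=4: active resources = [], total = 0
  t=5: active resources = [], total = 0
  t=6: active resources = [2], total = 2
  t=7: active resources = [6, 2], total = 8
  t=8: active resources = [2, 6, 1, 2], total = 11
  t=9: active resources = [2, 6, 1, 2], total = 11
  t=10: active resources = [2, 6, 1, 2], total = 11
  t=11: active resources = [1], total = 1
  t=12: active resources = [1], total = 1
Peak resource demand = 11

11


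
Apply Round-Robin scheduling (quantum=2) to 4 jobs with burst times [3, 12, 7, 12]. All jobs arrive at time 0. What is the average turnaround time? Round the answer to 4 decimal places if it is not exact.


Time quantum = 2
Execution trace:
  J1 runs 2 units, time = 2
  J2 runs 2 units, time = 4
  J3 runs 2 units, time = 6
  J4 runs 2 units, time = 8
  J1 runs 1 units, time = 9
  J2 runs 2 units, time = 11
  J3 runs 2 units, time = 13
  J4 runs 2 units, time = 15
  J2 runs 2 units, time = 17
  J3 runs 2 units, time = 19
  J4 runs 2 units, time = 21
  J2 runs 2 units, time = 23
  J3 runs 1 units, time = 24
  J4 runs 2 units, time = 26
  J2 runs 2 units, time = 28
  J4 runs 2 units, time = 30
  J2 runs 2 units, time = 32
  J4 runs 2 units, time = 34
Finish times: [9, 32, 24, 34]
Average turnaround = 99/4 = 24.75

24.75


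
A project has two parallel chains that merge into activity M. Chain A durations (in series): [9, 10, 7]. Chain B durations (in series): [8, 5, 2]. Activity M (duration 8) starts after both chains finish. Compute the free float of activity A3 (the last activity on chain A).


ES(A3) = sum of predecessors on chain A = 19
EF(A3) = ES + duration = 19 + 7 = 26
Successor of A3 is M. ES(M) = max(sum(A), sum(B)) = max(26, 15) = 26
Free float = ES(successor) - EF(current) = 26 - 26 = 0

0


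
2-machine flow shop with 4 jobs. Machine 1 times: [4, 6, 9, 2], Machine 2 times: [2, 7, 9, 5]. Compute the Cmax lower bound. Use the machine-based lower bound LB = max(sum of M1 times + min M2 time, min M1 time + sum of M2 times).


LB1 = sum(M1 times) + min(M2 times) = 21 + 2 = 23
LB2 = min(M1 times) + sum(M2 times) = 2 + 23 = 25
Lower bound = max(LB1, LB2) = max(23, 25) = 25

25


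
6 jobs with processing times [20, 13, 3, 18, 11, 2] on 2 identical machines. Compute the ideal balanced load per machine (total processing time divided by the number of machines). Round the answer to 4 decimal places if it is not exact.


Total processing time = 20 + 13 + 3 + 18 + 11 + 2 = 67
Number of machines = 2
Ideal balanced load = 67 / 2 = 33.5

33.5


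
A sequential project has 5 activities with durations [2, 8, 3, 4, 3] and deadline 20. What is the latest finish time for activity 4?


LF(activity 4) = deadline - sum of successor durations
Successors: activities 5 through 5 with durations [3]
Sum of successor durations = 3
LF = 20 - 3 = 17

17


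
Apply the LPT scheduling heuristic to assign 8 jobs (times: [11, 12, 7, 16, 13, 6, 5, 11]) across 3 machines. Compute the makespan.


Sort jobs in decreasing order (LPT): [16, 13, 12, 11, 11, 7, 6, 5]
Assign each job to the least loaded machine:
  Machine 1: jobs [16, 7, 6], load = 29
  Machine 2: jobs [13, 11], load = 24
  Machine 3: jobs [12, 11, 5], load = 28
Makespan = max load = 29

29


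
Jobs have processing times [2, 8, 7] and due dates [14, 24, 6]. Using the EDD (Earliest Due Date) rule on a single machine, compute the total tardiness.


Sort by due date (EDD order): [(7, 6), (2, 14), (8, 24)]
Compute completion times and tardiness:
  Job 1: p=7, d=6, C=7, tardiness=max(0,7-6)=1
  Job 2: p=2, d=14, C=9, tardiness=max(0,9-14)=0
  Job 3: p=8, d=24, C=17, tardiness=max(0,17-24)=0
Total tardiness = 1

1


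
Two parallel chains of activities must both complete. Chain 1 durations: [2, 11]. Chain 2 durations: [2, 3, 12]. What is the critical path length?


Path A total = 2 + 11 = 13
Path B total = 2 + 3 + 12 = 17
Critical path = longest path = max(13, 17) = 17

17


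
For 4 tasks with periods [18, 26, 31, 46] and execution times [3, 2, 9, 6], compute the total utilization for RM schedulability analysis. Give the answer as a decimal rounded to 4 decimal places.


Compute individual utilizations (exact fractions):
  Task 1: C/T = 3/18 = 1/6 (approx. 0.1667)
  Task 2: C/T = 2/26 = 1/13 (approx. 0.0769)
  Task 3: C/T = 9/31 (approx. 0.2903)
  Task 4: C/T = 6/46 = 3/23 (approx. 0.1304)
Total utilization U = 1/6 + 1/13 + 9/31 + 3/23 = 36947/55614
Rounded to 4 decimal places: U = 0.6643
RM (Liu & Layland) bound for 4 tasks = 0.756828; compare with U = 36947/55614 (approx. 0.664347)
U <= bound, so schedulable by RM sufficient condition.

0.6643


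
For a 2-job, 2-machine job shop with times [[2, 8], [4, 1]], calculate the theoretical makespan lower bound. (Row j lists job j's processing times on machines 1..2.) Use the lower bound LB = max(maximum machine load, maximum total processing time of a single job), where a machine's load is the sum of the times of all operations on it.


Machine loads:
  Machine 1: 2 + 4 = 6
  Machine 2: 8 + 1 = 9
Max machine load = 9
Job totals:
  Job 1: 10
  Job 2: 5
Max job total = 10
Lower bound = max(9, 10) = 10

10


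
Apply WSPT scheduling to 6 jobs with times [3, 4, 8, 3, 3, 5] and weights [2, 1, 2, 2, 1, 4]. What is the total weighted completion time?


Compute p/w ratios and sort ascending (WSPT): [(5, 4), (3, 2), (3, 2), (3, 1), (4, 1), (8, 2)]
Compute weighted completion times:
  Job (p=5,w=4): C=5, w*C=4*5=20
  Job (p=3,w=2): C=8, w*C=2*8=16
  Job (p=3,w=2): C=11, w*C=2*11=22
  Job (p=3,w=1): C=14, w*C=1*14=14
  Job (p=4,w=1): C=18, w*C=1*18=18
  Job (p=8,w=2): C=26, w*C=2*26=52
Total weighted completion time = 142

142


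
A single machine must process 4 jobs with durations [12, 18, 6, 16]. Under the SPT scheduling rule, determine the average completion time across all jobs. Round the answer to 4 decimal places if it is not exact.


Sort jobs by processing time (SPT order): [6, 12, 16, 18]
Compute completion times sequentially:
  Job 1: processing = 6, completes at 6
  Job 2: processing = 12, completes at 18
  Job 3: processing = 16, completes at 34
  Job 4: processing = 18, completes at 52
Sum of completion times = 110
Average completion time = 110/4 = 27.5

27.5


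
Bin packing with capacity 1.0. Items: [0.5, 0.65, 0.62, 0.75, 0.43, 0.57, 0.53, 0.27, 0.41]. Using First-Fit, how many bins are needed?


Place items sequentially using First-Fit:
  Item 0.5 -> new Bin 1
  Item 0.65 -> new Bin 2
  Item 0.62 -> new Bin 3
  Item 0.75 -> new Bin 4
  Item 0.43 -> Bin 1 (now 0.93)
  Item 0.57 -> new Bin 5
  Item 0.53 -> new Bin 6
  Item 0.27 -> Bin 2 (now 0.92)
  Item 0.41 -> Bin 5 (now 0.98)
Total bins used = 6

6


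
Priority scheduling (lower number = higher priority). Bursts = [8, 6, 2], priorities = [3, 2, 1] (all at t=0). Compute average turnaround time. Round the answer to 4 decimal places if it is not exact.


Sort by priority (ascending = highest first):
Order: [(1, 2), (2, 6), (3, 8)]
Completion times:
  Priority 1, burst=2, C=2
  Priority 2, burst=6, C=8
  Priority 3, burst=8, C=16
Average turnaround = 26/3 = 8.6667

8.6667


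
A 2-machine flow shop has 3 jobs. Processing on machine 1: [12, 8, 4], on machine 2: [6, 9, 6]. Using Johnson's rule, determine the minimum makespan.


Apply Johnson's rule:
  Group 1 (a <= b): [(3, 4, 6), (2, 8, 9)]
  Group 2 (a > b): [(1, 12, 6)]
Optimal job order: [3, 2, 1]
Schedule:
  Job 3: M1 done at 4, M2 done at 10
  Job 2: M1 done at 12, M2 done at 21
  Job 1: M1 done at 24, M2 done at 30
Makespan = 30

30


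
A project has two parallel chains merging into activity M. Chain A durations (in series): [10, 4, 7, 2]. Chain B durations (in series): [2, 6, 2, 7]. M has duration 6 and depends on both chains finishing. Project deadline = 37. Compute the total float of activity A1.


Forward pass: ES(A1) = sum of predecessors on chain A = 0
EF = ES + duration = 0 + 10 = 10
Backward pass: LF(M) = deadline = 37; LS(M) = 37 - 6 = 31
LF(A1) = LS(M) - sum(successors on chain A) = 31 - 13 = 18
LS = LF - duration = 18 - 10 = 8
Total float = LS - ES = 8 - 0 = 8

8


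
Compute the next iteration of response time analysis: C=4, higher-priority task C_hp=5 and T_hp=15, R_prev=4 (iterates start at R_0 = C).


R_next = C + ceil(R_prev / T_hp) * C_hp
ceil(4 / 15) = ceil(0.2667) = 1
Interference = 1 * 5 = 5
R_next = 4 + 5 = 9

9


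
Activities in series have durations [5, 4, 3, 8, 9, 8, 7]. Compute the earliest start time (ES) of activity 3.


Activity 3 starts after activities 1 through 2 complete.
Predecessor durations: [5, 4]
ES = 5 + 4 = 9

9


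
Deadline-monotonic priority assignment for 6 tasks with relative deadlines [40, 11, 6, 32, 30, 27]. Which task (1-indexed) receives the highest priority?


Sort tasks by relative deadline (ascending):
  Task 3: deadline = 6
  Task 2: deadline = 11
  Task 6: deadline = 27
  Task 5: deadline = 30
  Task 4: deadline = 32
  Task 1: deadline = 40
Priority order (highest first): [3, 2, 6, 5, 4, 1]
Highest priority task = 3

3


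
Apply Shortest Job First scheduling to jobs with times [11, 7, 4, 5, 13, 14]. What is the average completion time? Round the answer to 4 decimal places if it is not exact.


SJF order (ascending): [4, 5, 7, 11, 13, 14]
Completion times:
  Job 1: burst=4, C=4
  Job 2: burst=5, C=9
  Job 3: burst=7, C=16
  Job 4: burst=11, C=27
  Job 5: burst=13, C=40
  Job 6: burst=14, C=54
Average completion = 150/6 = 25.0

25.0


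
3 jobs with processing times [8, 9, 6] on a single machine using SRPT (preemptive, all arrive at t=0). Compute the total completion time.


Since all jobs arrive at t=0, SRPT equals SPT ordering.
SPT order: [6, 8, 9]
Completion times:
  Job 1: p=6, C=6
  Job 2: p=8, C=14
  Job 3: p=9, C=23
Total completion time = 6 + 14 + 23 = 43

43


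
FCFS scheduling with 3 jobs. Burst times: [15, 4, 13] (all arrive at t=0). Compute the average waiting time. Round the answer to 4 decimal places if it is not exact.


FCFS order (as given): [15, 4, 13]
Waiting times:
  Job 1: wait = 0
  Job 2: wait = 15
  Job 3: wait = 19
Sum of waiting times = 34
Average waiting time = 34/3 = 11.3333

11.3333


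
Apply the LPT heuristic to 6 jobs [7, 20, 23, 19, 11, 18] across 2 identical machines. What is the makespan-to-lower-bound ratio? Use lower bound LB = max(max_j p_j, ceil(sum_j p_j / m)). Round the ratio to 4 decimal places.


LPT order: [23, 20, 19, 18, 11, 7]
Machine loads after assignment: [48, 50]
LPT makespan = 50
Lower bound = max(max_job, ceil(total/2)) = max(23, 49) = 49
Ratio = 50 / 49 = 1.0204

1.0204


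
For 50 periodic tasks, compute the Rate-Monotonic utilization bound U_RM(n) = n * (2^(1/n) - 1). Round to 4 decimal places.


Compute 2^(1/50) = 1.0139594798
Subtract 1: 1.0139594798 - 1 = 0.0139594798
Multiply by n: 50 * 0.0139594798 = 0.6979739900
Round to 4 dp: 0.6980

0.6980


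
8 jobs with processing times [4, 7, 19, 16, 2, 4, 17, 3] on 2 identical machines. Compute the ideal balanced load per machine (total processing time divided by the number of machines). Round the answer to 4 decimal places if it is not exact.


Total processing time = 4 + 7 + 19 + 16 + 2 + 4 + 17 + 3 = 72
Number of machines = 2
Ideal balanced load = 72 / 2 = 36.0

36.0


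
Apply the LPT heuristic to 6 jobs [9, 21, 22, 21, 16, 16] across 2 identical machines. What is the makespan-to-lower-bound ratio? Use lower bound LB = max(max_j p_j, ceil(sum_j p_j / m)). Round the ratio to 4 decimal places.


LPT order: [22, 21, 21, 16, 16, 9]
Machine loads after assignment: [54, 51]
LPT makespan = 54
Lower bound = max(max_job, ceil(total/2)) = max(22, 53) = 53
Ratio = 54 / 53 = 1.0189

1.0189


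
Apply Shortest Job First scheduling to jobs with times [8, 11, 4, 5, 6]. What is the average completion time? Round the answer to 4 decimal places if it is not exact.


SJF order (ascending): [4, 5, 6, 8, 11]
Completion times:
  Job 1: burst=4, C=4
  Job 2: burst=5, C=9
  Job 3: burst=6, C=15
  Job 4: burst=8, C=23
  Job 5: burst=11, C=34
Average completion = 85/5 = 17.0

17.0


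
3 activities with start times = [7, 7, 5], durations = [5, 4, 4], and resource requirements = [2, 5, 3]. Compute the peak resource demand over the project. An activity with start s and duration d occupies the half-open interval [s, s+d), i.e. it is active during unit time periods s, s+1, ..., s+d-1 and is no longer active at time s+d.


Each activity i is active on [start_i, start_i + duration_i).
Compute total resource usage per time slot:
  t=0: active resources = [], total = 0
  t=1: active resources = [], total = 0
  t=2: active resources = [], total = 0
  t=3: active resources = [], total = 0
  t=4: active resources = [], total = 0
  t=5: active resources = [3], total = 3
  t=6: active resources = [3], total = 3
  t=7: active resources = [2, 5, 3], total = 10
  t=8: active resources = [2, 5, 3], total = 10
  t=9: active resources = [2, 5], total = 7
  t=10: active resources = [2, 5], total = 7
  t=11: active resources = [2], total = 2
Peak resource demand = 10

10


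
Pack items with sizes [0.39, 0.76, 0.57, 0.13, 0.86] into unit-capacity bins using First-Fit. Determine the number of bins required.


Place items sequentially using First-Fit:
  Item 0.39 -> new Bin 1
  Item 0.76 -> new Bin 2
  Item 0.57 -> Bin 1 (now 0.96)
  Item 0.13 -> Bin 2 (now 0.89)
  Item 0.86 -> new Bin 3
Total bins used = 3

3


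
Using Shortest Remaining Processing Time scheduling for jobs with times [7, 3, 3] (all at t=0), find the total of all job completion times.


Since all jobs arrive at t=0, SRPT equals SPT ordering.
SPT order: [3, 3, 7]
Completion times:
  Job 1: p=3, C=3
  Job 2: p=3, C=6
  Job 3: p=7, C=13
Total completion time = 3 + 6 + 13 = 22

22


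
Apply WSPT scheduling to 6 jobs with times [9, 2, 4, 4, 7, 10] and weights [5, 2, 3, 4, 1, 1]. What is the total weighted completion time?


Compute p/w ratios and sort ascending (WSPT): [(2, 2), (4, 4), (4, 3), (9, 5), (7, 1), (10, 1)]
Compute weighted completion times:
  Job (p=2,w=2): C=2, w*C=2*2=4
  Job (p=4,w=4): C=6, w*C=4*6=24
  Job (p=4,w=3): C=10, w*C=3*10=30
  Job (p=9,w=5): C=19, w*C=5*19=95
  Job (p=7,w=1): C=26, w*C=1*26=26
  Job (p=10,w=1): C=36, w*C=1*36=36
Total weighted completion time = 215

215


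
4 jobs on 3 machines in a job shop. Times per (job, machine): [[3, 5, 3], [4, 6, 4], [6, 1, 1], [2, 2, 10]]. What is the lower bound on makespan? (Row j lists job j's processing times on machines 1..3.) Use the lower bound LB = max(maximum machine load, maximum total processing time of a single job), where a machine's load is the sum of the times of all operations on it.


Machine loads:
  Machine 1: 3 + 4 + 6 + 2 = 15
  Machine 2: 5 + 6 + 1 + 2 = 14
  Machine 3: 3 + 4 + 1 + 10 = 18
Max machine load = 18
Job totals:
  Job 1: 11
  Job 2: 14
  Job 3: 8
  Job 4: 14
Max job total = 14
Lower bound = max(18, 14) = 18

18


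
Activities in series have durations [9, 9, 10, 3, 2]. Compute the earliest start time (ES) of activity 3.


Activity 3 starts after activities 1 through 2 complete.
Predecessor durations: [9, 9]
ES = 9 + 9 = 18

18


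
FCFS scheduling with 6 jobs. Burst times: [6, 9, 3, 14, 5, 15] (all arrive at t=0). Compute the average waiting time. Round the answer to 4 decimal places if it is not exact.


FCFS order (as given): [6, 9, 3, 14, 5, 15]
Waiting times:
  Job 1: wait = 0
  Job 2: wait = 6
  Job 3: wait = 15
  Job 4: wait = 18
  Job 5: wait = 32
  Job 6: wait = 37
Sum of waiting times = 108
Average waiting time = 108/6 = 18.0

18.0


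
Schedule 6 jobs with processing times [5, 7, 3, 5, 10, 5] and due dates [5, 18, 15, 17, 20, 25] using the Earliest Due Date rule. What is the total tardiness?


Sort by due date (EDD order): [(5, 5), (3, 15), (5, 17), (7, 18), (10, 20), (5, 25)]
Compute completion times and tardiness:
  Job 1: p=5, d=5, C=5, tardiness=max(0,5-5)=0
  Job 2: p=3, d=15, C=8, tardiness=max(0,8-15)=0
  Job 3: p=5, d=17, C=13, tardiness=max(0,13-17)=0
  Job 4: p=7, d=18, C=20, tardiness=max(0,20-18)=2
  Job 5: p=10, d=20, C=30, tardiness=max(0,30-20)=10
  Job 6: p=5, d=25, C=35, tardiness=max(0,35-25)=10
Total tardiness = 22

22


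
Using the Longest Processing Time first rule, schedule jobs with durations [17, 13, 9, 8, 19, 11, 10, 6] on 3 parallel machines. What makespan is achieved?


Sort jobs in decreasing order (LPT): [19, 17, 13, 11, 10, 9, 8, 6]
Assign each job to the least loaded machine:
  Machine 1: jobs [19, 9], load = 28
  Machine 2: jobs [17, 10, 6], load = 33
  Machine 3: jobs [13, 11, 8], load = 32
Makespan = max load = 33

33


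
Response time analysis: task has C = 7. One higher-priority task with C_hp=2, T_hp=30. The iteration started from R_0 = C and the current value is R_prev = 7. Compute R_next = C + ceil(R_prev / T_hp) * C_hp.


R_next = C + ceil(R_prev / T_hp) * C_hp
ceil(7 / 30) = ceil(0.2333) = 1
Interference = 1 * 2 = 2
R_next = 7 + 2 = 9

9


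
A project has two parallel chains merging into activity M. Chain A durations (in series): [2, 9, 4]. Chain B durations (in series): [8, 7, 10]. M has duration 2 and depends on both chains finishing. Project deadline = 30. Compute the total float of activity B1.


Forward pass: ES(B1) = sum of predecessors on chain B = 0
EF = ES + duration = 0 + 8 = 8
Backward pass: LF(M) = deadline = 30; LS(M) = 30 - 2 = 28
LF(B1) = LS(M) - sum(successors on chain B) = 28 - 17 = 11
LS = LF - duration = 11 - 8 = 3
Total float = LS - ES = 3 - 0 = 3

3


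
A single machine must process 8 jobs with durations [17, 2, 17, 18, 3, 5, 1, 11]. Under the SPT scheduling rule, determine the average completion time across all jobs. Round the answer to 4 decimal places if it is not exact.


Sort jobs by processing time (SPT order): [1, 2, 3, 5, 11, 17, 17, 18]
Compute completion times sequentially:
  Job 1: processing = 1, completes at 1
  Job 2: processing = 2, completes at 3
  Job 3: processing = 3, completes at 6
  Job 4: processing = 5, completes at 11
  Job 5: processing = 11, completes at 22
  Job 6: processing = 17, completes at 39
  Job 7: processing = 17, completes at 56
  Job 8: processing = 18, completes at 74
Sum of completion times = 212
Average completion time = 212/8 = 26.5

26.5


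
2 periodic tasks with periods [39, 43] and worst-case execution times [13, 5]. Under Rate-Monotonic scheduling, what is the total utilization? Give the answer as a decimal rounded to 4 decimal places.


Compute individual utilizations (exact fractions):
  Task 1: C/T = 13/39 = 1/3 (approx. 0.3333)
  Task 2: C/T = 5/43 (approx. 0.1163)
Total utilization U = 1/3 + 5/43 = 58/129
Rounded to 4 decimal places: U = 0.4496
RM (Liu & Layland) bound for 2 tasks = 0.828427; compare with U = 58/129 (approx. 0.449612)
U <= bound, so schedulable by RM sufficient condition.

0.4496


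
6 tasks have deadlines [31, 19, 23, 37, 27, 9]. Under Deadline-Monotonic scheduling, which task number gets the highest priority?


Sort tasks by relative deadline (ascending):
  Task 6: deadline = 9
  Task 2: deadline = 19
  Task 3: deadline = 23
  Task 5: deadline = 27
  Task 1: deadline = 31
  Task 4: deadline = 37
Priority order (highest first): [6, 2, 3, 5, 1, 4]
Highest priority task = 6

6


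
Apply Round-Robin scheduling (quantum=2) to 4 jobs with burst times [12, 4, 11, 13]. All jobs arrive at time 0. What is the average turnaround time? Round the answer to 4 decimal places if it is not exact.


Time quantum = 2
Execution trace:
  J1 runs 2 units, time = 2
  J2 runs 2 units, time = 4
  J3 runs 2 units, time = 6
  J4 runs 2 units, time = 8
  J1 runs 2 units, time = 10
  J2 runs 2 units, time = 12
  J3 runs 2 units, time = 14
  J4 runs 2 units, time = 16
  J1 runs 2 units, time = 18
  J3 runs 2 units, time = 20
  J4 runs 2 units, time = 22
  J1 runs 2 units, time = 24
  J3 runs 2 units, time = 26
  J4 runs 2 units, time = 28
  J1 runs 2 units, time = 30
  J3 runs 2 units, time = 32
  J4 runs 2 units, time = 34
  J1 runs 2 units, time = 36
  J3 runs 1 units, time = 37
  J4 runs 2 units, time = 39
  J4 runs 1 units, time = 40
Finish times: [36, 12, 37, 40]
Average turnaround = 125/4 = 31.25

31.25


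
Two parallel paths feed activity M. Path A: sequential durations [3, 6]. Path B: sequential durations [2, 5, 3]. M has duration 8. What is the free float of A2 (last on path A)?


ES(A2) = sum of predecessors on chain A = 3
EF(A2) = ES + duration = 3 + 6 = 9
Successor of A2 is M. ES(M) = max(sum(A), sum(B)) = max(9, 10) = 10
Free float = ES(successor) - EF(current) = 10 - 9 = 1

1


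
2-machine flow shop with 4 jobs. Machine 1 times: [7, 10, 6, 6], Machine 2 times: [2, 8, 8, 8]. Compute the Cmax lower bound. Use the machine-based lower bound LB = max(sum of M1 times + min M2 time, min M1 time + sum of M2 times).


LB1 = sum(M1 times) + min(M2 times) = 29 + 2 = 31
LB2 = min(M1 times) + sum(M2 times) = 6 + 26 = 32
Lower bound = max(LB1, LB2) = max(31, 32) = 32

32


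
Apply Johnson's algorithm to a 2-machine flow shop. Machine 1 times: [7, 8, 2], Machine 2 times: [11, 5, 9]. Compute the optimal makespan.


Apply Johnson's rule:
  Group 1 (a <= b): [(3, 2, 9), (1, 7, 11)]
  Group 2 (a > b): [(2, 8, 5)]
Optimal job order: [3, 1, 2]
Schedule:
  Job 3: M1 done at 2, M2 done at 11
  Job 1: M1 done at 9, M2 done at 22
  Job 2: M1 done at 17, M2 done at 27
Makespan = 27

27


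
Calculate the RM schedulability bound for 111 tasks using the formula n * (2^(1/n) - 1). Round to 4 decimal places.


Compute 2^(1/111) = 1.0062641072
Subtract 1: 1.0062641072 - 1 = 0.0062641072
Multiply by n: 111 * 0.0062641072 = 0.6953158992
Round to 4 dp: 0.6953

0.6953


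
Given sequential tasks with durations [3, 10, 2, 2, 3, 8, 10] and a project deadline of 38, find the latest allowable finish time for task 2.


LF(activity 2) = deadline - sum of successor durations
Successors: activities 3 through 7 with durations [2, 2, 3, 8, 10]
Sum of successor durations = 25
LF = 38 - 25 = 13

13


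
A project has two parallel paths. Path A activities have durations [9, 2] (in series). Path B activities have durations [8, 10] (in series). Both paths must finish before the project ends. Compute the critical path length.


Path A total = 9 + 2 = 11
Path B total = 8 + 10 = 18
Critical path = longest path = max(11, 18) = 18

18


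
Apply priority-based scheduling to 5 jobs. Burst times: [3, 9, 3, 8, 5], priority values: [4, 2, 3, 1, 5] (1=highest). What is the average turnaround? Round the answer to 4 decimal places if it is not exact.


Sort by priority (ascending = highest first):
Order: [(1, 8), (2, 9), (3, 3), (4, 3), (5, 5)]
Completion times:
  Priority 1, burst=8, C=8
  Priority 2, burst=9, C=17
  Priority 3, burst=3, C=20
  Priority 4, burst=3, C=23
  Priority 5, burst=5, C=28
Average turnaround = 96/5 = 19.2

19.2


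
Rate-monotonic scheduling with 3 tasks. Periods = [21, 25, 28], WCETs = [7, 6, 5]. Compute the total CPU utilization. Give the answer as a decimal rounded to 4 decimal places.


Compute individual utilizations (exact fractions):
  Task 1: C/T = 7/21 = 1/3 (approx. 0.3333)
  Task 2: C/T = 6/25 (approx. 0.24)
  Task 3: C/T = 5/28 (approx. 0.1786)
Total utilization U = 1/3 + 6/25 + 5/28 = 1579/2100
Rounded to 4 decimal places: U = 0.7519
RM (Liu & Layland) bound for 3 tasks = 0.779763; compare with U = 1579/2100 (approx. 0.751905)
U <= bound, so schedulable by RM sufficient condition.

0.7519


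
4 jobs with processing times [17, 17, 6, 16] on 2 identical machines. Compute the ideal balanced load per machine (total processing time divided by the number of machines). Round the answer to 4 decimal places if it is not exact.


Total processing time = 17 + 17 + 6 + 16 = 56
Number of machines = 2
Ideal balanced load = 56 / 2 = 28.0

28.0
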